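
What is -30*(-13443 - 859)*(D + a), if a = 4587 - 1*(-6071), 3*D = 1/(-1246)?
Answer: 2848930010530/623 ≈ 4.5729e+9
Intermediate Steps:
D = -1/3738 (D = (⅓)/(-1246) = (⅓)*(-1/1246) = -1/3738 ≈ -0.00026752)
a = 10658 (a = 4587 + 6071 = 10658)
-30*(-13443 - 859)*(D + a) = -30*(-13443 - 859)*(-1/3738 + 10658) = -(-429060)*39839603/3738 = -30*(-284893001053/1869) = 2848930010530/623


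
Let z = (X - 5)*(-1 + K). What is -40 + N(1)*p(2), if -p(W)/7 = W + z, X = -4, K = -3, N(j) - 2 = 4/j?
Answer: -1636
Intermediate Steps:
N(j) = 2 + 4/j
z = 36 (z = (-4 - 5)*(-1 - 3) = -9*(-4) = 36)
p(W) = -252 - 7*W (p(W) = -7*(W + 36) = -7*(36 + W) = -252 - 7*W)
-40 + N(1)*p(2) = -40 + (2 + 4/1)*(-252 - 7*2) = -40 + (2 + 4*1)*(-252 - 14) = -40 + (2 + 4)*(-266) = -40 + 6*(-266) = -40 - 1596 = -1636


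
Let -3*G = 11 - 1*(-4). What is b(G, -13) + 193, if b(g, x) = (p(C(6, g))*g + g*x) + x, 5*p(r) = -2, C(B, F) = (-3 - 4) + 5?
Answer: 247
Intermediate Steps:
C(B, F) = -2 (C(B, F) = -7 + 5 = -2)
p(r) = -2/5 (p(r) = (1/5)*(-2) = -2/5)
G = -5 (G = -(11 - 1*(-4))/3 = -(11 + 4)/3 = -1/3*15 = -5)
b(g, x) = x - 2*g/5 + g*x (b(g, x) = (-2*g/5 + g*x) + x = x - 2*g/5 + g*x)
b(G, -13) + 193 = (-13 - 2/5*(-5) - 5*(-13)) + 193 = (-13 + 2 + 65) + 193 = 54 + 193 = 247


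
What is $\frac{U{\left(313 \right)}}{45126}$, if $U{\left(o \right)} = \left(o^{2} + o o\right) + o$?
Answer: $\frac{65417}{15042} \approx 4.349$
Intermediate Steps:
$U{\left(o \right)} = o + 2 o^{2}$ ($U{\left(o \right)} = \left(o^{2} + o^{2}\right) + o = 2 o^{2} + o = o + 2 o^{2}$)
$\frac{U{\left(313 \right)}}{45126} = \frac{313 \left(1 + 2 \cdot 313\right)}{45126} = 313 \left(1 + 626\right) \frac{1}{45126} = 313 \cdot 627 \cdot \frac{1}{45126} = 196251 \cdot \frac{1}{45126} = \frac{65417}{15042}$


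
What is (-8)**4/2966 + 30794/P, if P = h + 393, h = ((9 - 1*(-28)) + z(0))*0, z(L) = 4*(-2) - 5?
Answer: 46472366/582819 ≈ 79.737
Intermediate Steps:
z(L) = -13 (z(L) = -8 - 5 = -13)
h = 0 (h = ((9 - 1*(-28)) - 13)*0 = ((9 + 28) - 13)*0 = (37 - 13)*0 = 24*0 = 0)
P = 393 (P = 0 + 393 = 393)
(-8)**4/2966 + 30794/P = (-8)**4/2966 + 30794/393 = 4096*(1/2966) + 30794*(1/393) = 2048/1483 + 30794/393 = 46472366/582819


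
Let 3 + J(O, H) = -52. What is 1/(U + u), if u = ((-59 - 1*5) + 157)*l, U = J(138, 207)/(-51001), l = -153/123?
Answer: -2091041/241895488 ≈ -0.0086444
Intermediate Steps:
J(O, H) = -55 (J(O, H) = -3 - 52 = -55)
l = -51/41 (l = -153*1/123 = -51/41 ≈ -1.2439)
U = 55/51001 (U = -55/(-51001) = -55*(-1/51001) = 55/51001 ≈ 0.0010784)
u = -4743/41 (u = ((-59 - 1*5) + 157)*(-51/41) = ((-59 - 5) + 157)*(-51/41) = (-64 + 157)*(-51/41) = 93*(-51/41) = -4743/41 ≈ -115.68)
1/(U + u) = 1/(55/51001 - 4743/41) = 1/(-241895488/2091041) = -2091041/241895488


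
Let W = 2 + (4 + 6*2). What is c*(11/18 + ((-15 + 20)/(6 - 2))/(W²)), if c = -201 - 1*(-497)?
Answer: 29489/162 ≈ 182.03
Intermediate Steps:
W = 18 (W = 2 + (4 + 12) = 2 + 16 = 18)
c = 296 (c = -201 + 497 = 296)
c*(11/18 + ((-15 + 20)/(6 - 2))/(W²)) = 296*(11/18 + ((-15 + 20)/(6 - 2))/(18²)) = 296*(11*(1/18) + (5/4)/324) = 296*(11/18 + (5*(¼))*(1/324)) = 296*(11/18 + (5/4)*(1/324)) = 296*(11/18 + 5/1296) = 296*(797/1296) = 29489/162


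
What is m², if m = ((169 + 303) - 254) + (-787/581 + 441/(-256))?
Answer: 1021873425230025/22122397696 ≈ 46192.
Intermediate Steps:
m = 31966755/148736 (m = (472 - 254) + (-787*1/581 + 441*(-1/256)) = 218 + (-787/581 - 441/256) = 218 - 457693/148736 = 31966755/148736 ≈ 214.92)
m² = (31966755/148736)² = 1021873425230025/22122397696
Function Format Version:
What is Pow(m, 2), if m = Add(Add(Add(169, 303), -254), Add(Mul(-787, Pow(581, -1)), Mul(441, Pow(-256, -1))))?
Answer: Rational(1021873425230025, 22122397696) ≈ 46192.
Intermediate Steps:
m = Rational(31966755, 148736) (m = Add(Add(472, -254), Add(Mul(-787, Rational(1, 581)), Mul(441, Rational(-1, 256)))) = Add(218, Add(Rational(-787, 581), Rational(-441, 256))) = Add(218, Rational(-457693, 148736)) = Rational(31966755, 148736) ≈ 214.92)
Pow(m, 2) = Pow(Rational(31966755, 148736), 2) = Rational(1021873425230025, 22122397696)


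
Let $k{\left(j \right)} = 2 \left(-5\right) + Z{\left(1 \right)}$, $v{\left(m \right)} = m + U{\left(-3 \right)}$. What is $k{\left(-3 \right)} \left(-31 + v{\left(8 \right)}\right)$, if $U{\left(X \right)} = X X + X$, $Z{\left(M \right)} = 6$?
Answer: $68$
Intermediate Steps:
$U{\left(X \right)} = X + X^{2}$ ($U{\left(X \right)} = X^{2} + X = X + X^{2}$)
$v{\left(m \right)} = 6 + m$ ($v{\left(m \right)} = m - 3 \left(1 - 3\right) = m - -6 = m + 6 = 6 + m$)
$k{\left(j \right)} = -4$ ($k{\left(j \right)} = 2 \left(-5\right) + 6 = -10 + 6 = -4$)
$k{\left(-3 \right)} \left(-31 + v{\left(8 \right)}\right) = - 4 \left(-31 + \left(6 + 8\right)\right) = - 4 \left(-31 + 14\right) = \left(-4\right) \left(-17\right) = 68$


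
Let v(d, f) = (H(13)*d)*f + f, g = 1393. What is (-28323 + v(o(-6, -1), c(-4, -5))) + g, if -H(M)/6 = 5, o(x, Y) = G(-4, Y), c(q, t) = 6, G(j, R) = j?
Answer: -26204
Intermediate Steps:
o(x, Y) = -4
H(M) = -30 (H(M) = -6*5 = -30)
v(d, f) = f - 30*d*f (v(d, f) = (-30*d)*f + f = -30*d*f + f = f - 30*d*f)
(-28323 + v(o(-6, -1), c(-4, -5))) + g = (-28323 + 6*(1 - 30*(-4))) + 1393 = (-28323 + 6*(1 + 120)) + 1393 = (-28323 + 6*121) + 1393 = (-28323 + 726) + 1393 = -27597 + 1393 = -26204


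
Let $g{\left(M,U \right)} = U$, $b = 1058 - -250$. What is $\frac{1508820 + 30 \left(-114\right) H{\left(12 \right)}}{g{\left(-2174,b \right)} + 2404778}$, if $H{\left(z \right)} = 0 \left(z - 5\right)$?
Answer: $\frac{754410}{1203043} \approx 0.62708$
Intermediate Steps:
$b = 1308$ ($b = 1058 + 250 = 1308$)
$H{\left(z \right)} = 0$ ($H{\left(z \right)} = 0 \left(-5 + z\right) = 0$)
$\frac{1508820 + 30 \left(-114\right) H{\left(12 \right)}}{g{\left(-2174,b \right)} + 2404778} = \frac{1508820 + 30 \left(-114\right) 0}{1308 + 2404778} = \frac{1508820 - 0}{2406086} = \left(1508820 + 0\right) \frac{1}{2406086} = 1508820 \cdot \frac{1}{2406086} = \frac{754410}{1203043}$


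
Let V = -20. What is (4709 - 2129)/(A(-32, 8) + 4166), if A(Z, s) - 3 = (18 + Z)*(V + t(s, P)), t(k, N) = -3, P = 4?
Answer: 860/1497 ≈ 0.57448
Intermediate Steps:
A(Z, s) = -411 - 23*Z (A(Z, s) = 3 + (18 + Z)*(-20 - 3) = 3 + (18 + Z)*(-23) = 3 + (-414 - 23*Z) = -411 - 23*Z)
(4709 - 2129)/(A(-32, 8) + 4166) = (4709 - 2129)/((-411 - 23*(-32)) + 4166) = 2580/((-411 + 736) + 4166) = 2580/(325 + 4166) = 2580/4491 = 2580*(1/4491) = 860/1497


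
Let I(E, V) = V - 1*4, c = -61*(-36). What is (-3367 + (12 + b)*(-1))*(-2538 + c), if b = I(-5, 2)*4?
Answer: 1152882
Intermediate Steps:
c = 2196
I(E, V) = -4 + V (I(E, V) = V - 4 = -4 + V)
b = -8 (b = (-4 + 2)*4 = -2*4 = -8)
(-3367 + (12 + b)*(-1))*(-2538 + c) = (-3367 + (12 - 8)*(-1))*(-2538 + 2196) = (-3367 + 4*(-1))*(-342) = (-3367 - 4)*(-342) = -3371*(-342) = 1152882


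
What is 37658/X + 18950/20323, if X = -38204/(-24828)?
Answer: 4750544166988/194104973 ≈ 24474.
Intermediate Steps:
X = 9551/6207 (X = -38204*(-1/24828) = 9551/6207 ≈ 1.5387)
37658/X + 18950/20323 = 37658/(9551/6207) + 18950/20323 = 37658*(6207/9551) + 18950*(1/20323) = 233743206/9551 + 18950/20323 = 4750544166988/194104973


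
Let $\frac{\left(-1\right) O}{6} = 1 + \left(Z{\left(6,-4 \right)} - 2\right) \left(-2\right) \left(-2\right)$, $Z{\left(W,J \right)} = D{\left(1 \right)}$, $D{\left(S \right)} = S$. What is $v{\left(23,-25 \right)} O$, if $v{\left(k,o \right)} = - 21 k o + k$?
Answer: $217764$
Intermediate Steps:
$Z{\left(W,J \right)} = 1$
$v{\left(k,o \right)} = k - 21 k o$ ($v{\left(k,o \right)} = - 21 k o + k = k - 21 k o$)
$O = 18$ ($O = - 6 \left(1 + \left(1 - 2\right) \left(-2\right) \left(-2\right)\right) = - 6 \left(1 + \left(-1\right) \left(-2\right) \left(-2\right)\right) = - 6 \left(1 + 2 \left(-2\right)\right) = - 6 \left(1 - 4\right) = \left(-6\right) \left(-3\right) = 18$)
$v{\left(23,-25 \right)} O = 23 \left(1 - -525\right) 18 = 23 \left(1 + 525\right) 18 = 23 \cdot 526 \cdot 18 = 12098 \cdot 18 = 217764$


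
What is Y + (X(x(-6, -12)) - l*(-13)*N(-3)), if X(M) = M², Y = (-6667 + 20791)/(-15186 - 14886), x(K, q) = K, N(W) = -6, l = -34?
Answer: 6734951/2506 ≈ 2687.5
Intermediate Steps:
Y = -1177/2506 (Y = 14124/(-30072) = 14124*(-1/30072) = -1177/2506 ≈ -0.46967)
Y + (X(x(-6, -12)) - l*(-13)*N(-3)) = -1177/2506 + ((-6)² - (-34*(-13))*(-6)) = -1177/2506 + (36 - 442*(-6)) = -1177/2506 + (36 - 1*(-2652)) = -1177/2506 + (36 + 2652) = -1177/2506 + 2688 = 6734951/2506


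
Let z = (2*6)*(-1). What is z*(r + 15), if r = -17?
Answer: 24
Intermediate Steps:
z = -12 (z = 12*(-1) = -12)
z*(r + 15) = -12*(-17 + 15) = -12*(-2) = 24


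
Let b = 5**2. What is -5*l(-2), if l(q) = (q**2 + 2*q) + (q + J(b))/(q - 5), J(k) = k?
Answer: 115/7 ≈ 16.429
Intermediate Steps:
b = 25
l(q) = q**2 + 2*q + (25 + q)/(-5 + q) (l(q) = (q**2 + 2*q) + (q + 25)/(q - 5) = (q**2 + 2*q) + (25 + q)/(-5 + q) = q**2 + 2*q + (25 + q)/(-5 + q))
-5*l(-2) = -5*(25 + (-2)**3 - 9*(-2) - 3*(-2)**2)/(-5 - 2) = -5*(25 - 8 + 18 - 3*4)/(-7) = -(-5)*(25 - 8 + 18 - 12)/7 = -(-5)*23/7 = -5*(-23/7) = 115/7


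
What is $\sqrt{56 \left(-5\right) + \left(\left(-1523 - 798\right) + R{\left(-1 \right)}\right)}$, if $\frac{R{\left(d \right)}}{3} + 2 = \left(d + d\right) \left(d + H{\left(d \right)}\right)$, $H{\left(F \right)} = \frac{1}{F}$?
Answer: $i \sqrt{2595} \approx 50.941 i$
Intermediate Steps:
$R{\left(d \right)} = -6 + 6 d \left(d + \frac{1}{d}\right)$ ($R{\left(d \right)} = -6 + 3 \left(d + d\right) \left(d + \frac{1}{d}\right) = -6 + 3 \cdot 2 d \left(d + \frac{1}{d}\right) = -6 + 6 d \left(d + \frac{1}{d}\right)$)
$\sqrt{56 \left(-5\right) + \left(\left(-1523 - 798\right) + R{\left(-1 \right)}\right)} = \sqrt{56 \left(-5\right) + \left(\left(-1523 - 798\right) + 6 \left(-1\right)^{2}\right)} = \sqrt{-280 + \left(-2321 + 6 \cdot 1\right)} = \sqrt{-280 + \left(-2321 + 6\right)} = \sqrt{-280 - 2315} = \sqrt{-2595} = i \sqrt{2595}$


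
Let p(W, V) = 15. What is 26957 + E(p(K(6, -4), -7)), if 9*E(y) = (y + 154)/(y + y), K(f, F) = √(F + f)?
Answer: 7278559/270 ≈ 26958.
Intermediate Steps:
E(y) = (154 + y)/(18*y) (E(y) = ((y + 154)/(y + y))/9 = ((154 + y)/((2*y)))/9 = ((154 + y)*(1/(2*y)))/9 = ((154 + y)/(2*y))/9 = (154 + y)/(18*y))
26957 + E(p(K(6, -4), -7)) = 26957 + (1/18)*(154 + 15)/15 = 26957 + (1/18)*(1/15)*169 = 26957 + 169/270 = 7278559/270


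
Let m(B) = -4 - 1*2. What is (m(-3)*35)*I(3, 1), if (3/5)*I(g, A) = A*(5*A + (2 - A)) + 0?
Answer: -2100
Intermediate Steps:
m(B) = -6 (m(B) = -4 - 2 = -6)
I(g, A) = 5*A*(2 + 4*A)/3 (I(g, A) = 5*(A*(5*A + (2 - A)) + 0)/3 = 5*(A*(2 + 4*A) + 0)/3 = 5*(A*(2 + 4*A))/3 = 5*A*(2 + 4*A)/3)
(m(-3)*35)*I(3, 1) = (-6*35)*((10/3)*1*(1 + 2*1)) = -700*(1 + 2) = -700*3 = -210*10 = -2100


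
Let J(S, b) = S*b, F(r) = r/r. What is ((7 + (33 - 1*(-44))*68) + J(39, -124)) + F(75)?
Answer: 408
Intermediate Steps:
F(r) = 1
((7 + (33 - 1*(-44))*68) + J(39, -124)) + F(75) = ((7 + (33 - 1*(-44))*68) + 39*(-124)) + 1 = ((7 + (33 + 44)*68) - 4836) + 1 = ((7 + 77*68) - 4836) + 1 = ((7 + 5236) - 4836) + 1 = (5243 - 4836) + 1 = 407 + 1 = 408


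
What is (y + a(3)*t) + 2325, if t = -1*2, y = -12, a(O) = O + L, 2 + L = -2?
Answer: 2315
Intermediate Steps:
L = -4 (L = -2 - 2 = -4)
a(O) = -4 + O (a(O) = O - 4 = -4 + O)
t = -2
(y + a(3)*t) + 2325 = (-12 + (-4 + 3)*(-2)) + 2325 = (-12 - 1*(-2)) + 2325 = (-12 + 2) + 2325 = -10 + 2325 = 2315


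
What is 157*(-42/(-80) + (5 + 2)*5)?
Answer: 223097/40 ≈ 5577.4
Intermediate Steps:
157*(-42/(-80) + (5 + 2)*5) = 157*(-42*(-1/80) + 7*5) = 157*(21/40 + 35) = 157*(1421/40) = 223097/40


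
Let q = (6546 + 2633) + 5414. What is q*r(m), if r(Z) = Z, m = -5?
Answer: -72965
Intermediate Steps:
q = 14593 (q = 9179 + 5414 = 14593)
q*r(m) = 14593*(-5) = -72965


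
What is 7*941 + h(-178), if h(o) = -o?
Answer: 6765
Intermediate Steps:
7*941 + h(-178) = 7*941 - 1*(-178) = 6587 + 178 = 6765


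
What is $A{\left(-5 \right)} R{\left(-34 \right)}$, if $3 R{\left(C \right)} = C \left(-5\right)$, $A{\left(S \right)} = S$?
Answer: $- \frac{850}{3} \approx -283.33$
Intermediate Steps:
$R{\left(C \right)} = - \frac{5 C}{3}$ ($R{\left(C \right)} = \frac{C \left(-5\right)}{3} = \frac{\left(-5\right) C}{3} = - \frac{5 C}{3}$)
$A{\left(-5 \right)} R{\left(-34 \right)} = - 5 \left(\left(- \frac{5}{3}\right) \left(-34\right)\right) = \left(-5\right) \frac{170}{3} = - \frac{850}{3}$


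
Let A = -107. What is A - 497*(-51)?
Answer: 25240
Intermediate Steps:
A - 497*(-51) = -107 - 497*(-51) = -107 + 25347 = 25240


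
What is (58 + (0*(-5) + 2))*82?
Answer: 4920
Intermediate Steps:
(58 + (0*(-5) + 2))*82 = (58 + (0 + 2))*82 = (58 + 2)*82 = 60*82 = 4920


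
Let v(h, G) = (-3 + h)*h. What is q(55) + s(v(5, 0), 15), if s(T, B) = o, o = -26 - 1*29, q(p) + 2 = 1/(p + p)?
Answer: -6269/110 ≈ -56.991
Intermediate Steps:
q(p) = -2 + 1/(2*p) (q(p) = -2 + 1/(p + p) = -2 + 1/(2*p))
o = -55 (o = -26 - 29 = -55)
v(h, G) = h*(-3 + h)
s(T, B) = -55
q(55) + s(v(5, 0), 15) = (-2 + (1/2)/55) - 55 = (-2 + (1/2)*(1/55)) - 55 = (-2 + 1/110) - 55 = -219/110 - 55 = -6269/110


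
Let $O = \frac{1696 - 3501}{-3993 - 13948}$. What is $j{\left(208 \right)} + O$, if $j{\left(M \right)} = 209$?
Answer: $\frac{3751474}{17941} \approx 209.1$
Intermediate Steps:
$O = \frac{1805}{17941}$ ($O = - \frac{1805}{-17941} = \left(-1805\right) \left(- \frac{1}{17941}\right) = \frac{1805}{17941} \approx 0.10061$)
$j{\left(208 \right)} + O = 209 + \frac{1805}{17941} = \frac{3751474}{17941}$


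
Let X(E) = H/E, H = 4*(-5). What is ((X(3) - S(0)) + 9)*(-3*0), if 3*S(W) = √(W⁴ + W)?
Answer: 0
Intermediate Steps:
S(W) = √(W + W⁴)/3 (S(W) = √(W⁴ + W)/3 = √(W + W⁴)/3)
H = -20
X(E) = -20/E
((X(3) - S(0)) + 9)*(-3*0) = ((-20/3 - √(0 + 0⁴)/3) + 9)*(-3*0) = ((-20*⅓ - √(0 + 0)/3) + 9)*0 = ((-20/3 - √0/3) + 9)*0 = ((-20/3 - 0/3) + 9)*0 = ((-20/3 - 1*0) + 9)*0 = ((-20/3 + 0) + 9)*0 = (-20/3 + 9)*0 = (7/3)*0 = 0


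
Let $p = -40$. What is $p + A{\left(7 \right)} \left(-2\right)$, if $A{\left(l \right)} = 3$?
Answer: $-46$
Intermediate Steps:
$p + A{\left(7 \right)} \left(-2\right) = -40 + 3 \left(-2\right) = -40 - 6 = -46$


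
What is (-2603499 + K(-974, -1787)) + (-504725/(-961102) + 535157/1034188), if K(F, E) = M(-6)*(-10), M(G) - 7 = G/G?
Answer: -1293926375265986795/496980077588 ≈ -2.6036e+6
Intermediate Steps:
M(G) = 8 (M(G) = 7 + G/G = 7 + 1 = 8)
K(F, E) = -80 (K(F, E) = 8*(-10) = -80)
(-2603499 + K(-974, -1787)) + (-504725/(-961102) + 535157/1034188) = (-2603499 - 80) + (-504725/(-961102) + 535157/1034188) = -2603579 + (-504725*(-1/961102) + 535157*(1/1034188)) = -2603579 + (504725/961102 + 535157/1034188) = -2603579 + 518160500657/496980077588 = -1293926375265986795/496980077588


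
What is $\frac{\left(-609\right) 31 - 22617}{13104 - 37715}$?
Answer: $\frac{41496}{24611} \approx 1.6861$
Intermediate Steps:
$\frac{\left(-609\right) 31 - 22617}{13104 - 37715} = \frac{-18879 - 22617}{-24611} = \left(-41496\right) \left(- \frac{1}{24611}\right) = \frac{41496}{24611}$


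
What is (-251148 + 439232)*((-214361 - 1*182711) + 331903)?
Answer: -12257246196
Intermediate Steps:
(-251148 + 439232)*((-214361 - 1*182711) + 331903) = 188084*((-214361 - 182711) + 331903) = 188084*(-397072 + 331903) = 188084*(-65169) = -12257246196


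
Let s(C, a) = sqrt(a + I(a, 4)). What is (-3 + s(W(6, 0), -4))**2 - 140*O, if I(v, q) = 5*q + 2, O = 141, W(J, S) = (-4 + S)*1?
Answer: -19713 - 18*sqrt(2) ≈ -19738.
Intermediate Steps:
W(J, S) = -4 + S
I(v, q) = 2 + 5*q
s(C, a) = sqrt(22 + a) (s(C, a) = sqrt(a + (2 + 5*4)) = sqrt(a + (2 + 20)) = sqrt(a + 22) = sqrt(22 + a))
(-3 + s(W(6, 0), -4))**2 - 140*O = (-3 + sqrt(22 - 4))**2 - 140*141 = (-3 + sqrt(18))**2 - 19740 = (-3 + 3*sqrt(2))**2 - 19740 = -19740 + (-3 + 3*sqrt(2))**2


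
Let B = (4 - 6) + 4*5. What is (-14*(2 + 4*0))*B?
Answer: -504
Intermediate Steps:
B = 18 (B = -2 + 20 = 18)
(-14*(2 + 4*0))*B = -14*(2 + 4*0)*18 = -14*(2 + 0)*18 = -14*2*18 = -28*18 = -504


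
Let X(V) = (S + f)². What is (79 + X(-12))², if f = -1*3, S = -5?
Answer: 20449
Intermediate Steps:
f = -3
X(V) = 64 (X(V) = (-5 - 3)² = (-8)² = 64)
(79 + X(-12))² = (79 + 64)² = 143² = 20449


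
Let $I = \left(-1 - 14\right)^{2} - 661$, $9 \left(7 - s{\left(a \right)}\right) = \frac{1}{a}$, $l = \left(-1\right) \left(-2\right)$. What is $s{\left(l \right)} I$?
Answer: $- \frac{27250}{9} \approx -3027.8$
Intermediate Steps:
$l = 2$
$s{\left(a \right)} = 7 - \frac{1}{9 a}$
$I = -436$ ($I = \left(-15\right)^{2} - 661 = 225 - 661 = -436$)
$s{\left(l \right)} I = \left(7 - \frac{1}{9 \cdot 2}\right) \left(-436\right) = \left(7 - \frac{1}{18}\right) \left(-436\right) = \frac{125}{18} \left(-436\right) = - \frac{27250}{9}$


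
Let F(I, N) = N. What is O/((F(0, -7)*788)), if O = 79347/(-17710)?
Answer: 79347/97688360 ≈ 0.00081225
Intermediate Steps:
O = -79347/17710 (O = 79347*(-1/17710) = -79347/17710 ≈ -4.4803)
O/((F(0, -7)*788)) = -79347/(17710*((-7*788))) = -79347/17710/(-5516) = -79347/17710*(-1/5516) = 79347/97688360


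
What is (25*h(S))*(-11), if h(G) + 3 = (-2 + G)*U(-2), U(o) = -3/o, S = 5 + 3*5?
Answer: -6600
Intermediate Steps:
S = 20 (S = 5 + 15 = 20)
h(G) = -6 + 3*G/2 (h(G) = -3 + (-2 + G)*(-3/(-2)) = -3 + (-2 + G)*(-3*(-½)) = -3 + (-2 + G)*(3/2) = -3 + (-3 + 3*G/2) = -6 + 3*G/2)
(25*h(S))*(-11) = (25*(-6 + (3/2)*20))*(-11) = (25*(-6 + 30))*(-11) = (25*24)*(-11) = 600*(-11) = -6600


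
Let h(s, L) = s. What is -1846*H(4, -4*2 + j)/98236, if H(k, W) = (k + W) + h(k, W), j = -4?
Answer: 1846/24559 ≈ 0.075166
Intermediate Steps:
H(k, W) = W + 2*k (H(k, W) = (k + W) + k = (W + k) + k = W + 2*k)
-1846*H(4, -4*2 + j)/98236 = -1846*((-4*2 - 4) + 2*4)/98236 = -1846*((-8 - 4) + 8)*(1/98236) = -1846*(-12 + 8)*(1/98236) = -1846*(-4)*(1/98236) = 7384*(1/98236) = 1846/24559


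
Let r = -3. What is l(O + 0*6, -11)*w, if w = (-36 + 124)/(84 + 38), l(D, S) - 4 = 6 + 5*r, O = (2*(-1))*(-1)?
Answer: -220/61 ≈ -3.6066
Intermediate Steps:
O = 2 (O = -2*(-1) = 2)
l(D, S) = -5 (l(D, S) = 4 + (6 + 5*(-3)) = 4 + (6 - 15) = 4 - 9 = -5)
w = 44/61 (w = 88/122 = 88*(1/122) = 44/61 ≈ 0.72131)
l(O + 0*6, -11)*w = -5*44/61 = -220/61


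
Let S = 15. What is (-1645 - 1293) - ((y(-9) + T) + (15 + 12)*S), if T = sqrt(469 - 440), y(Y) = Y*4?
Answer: -3307 - sqrt(29) ≈ -3312.4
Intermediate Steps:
y(Y) = 4*Y
T = sqrt(29) ≈ 5.3852
(-1645 - 1293) - ((y(-9) + T) + (15 + 12)*S) = (-1645 - 1293) - ((4*(-9) + sqrt(29)) + (15 + 12)*15) = -2938 - ((-36 + sqrt(29)) + 27*15) = -2938 - ((-36 + sqrt(29)) + 405) = -2938 - (369 + sqrt(29)) = -2938 + (-369 - sqrt(29)) = -3307 - sqrt(29)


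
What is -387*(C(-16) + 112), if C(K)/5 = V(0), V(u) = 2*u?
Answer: -43344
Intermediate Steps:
C(K) = 0 (C(K) = 5*(2*0) = 5*0 = 0)
-387*(C(-16) + 112) = -387*(0 + 112) = -387*112 = -43344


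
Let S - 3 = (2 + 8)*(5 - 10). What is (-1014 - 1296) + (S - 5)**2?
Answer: 394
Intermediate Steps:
S = -47 (S = 3 + (2 + 8)*(5 - 10) = 3 + 10*(-5) = 3 - 50 = -47)
(-1014 - 1296) + (S - 5)**2 = (-1014 - 1296) + (-47 - 5)**2 = -2310 + (-52)**2 = -2310 + 2704 = 394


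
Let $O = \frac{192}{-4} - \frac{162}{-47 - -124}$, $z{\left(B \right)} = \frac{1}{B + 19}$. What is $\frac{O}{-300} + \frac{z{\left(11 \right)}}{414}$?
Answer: $\frac{798991}{4781700} \approx 0.16709$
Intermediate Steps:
$z{\left(B \right)} = \frac{1}{19 + B}$
$O = - \frac{3858}{77}$ ($O = 192 \left(- \frac{1}{4}\right) - \frac{162}{-47 + 124} = -48 - \frac{162}{77} = - \frac{3858}{77} \approx -50.104$)
$\frac{O}{-300} + \frac{z{\left(11 \right)}}{414} = - \frac{3858}{77 \left(-300\right)} + \frac{1}{\left(19 + 11\right) 414} = \left(- \frac{3858}{77}\right) \left(- \frac{1}{300}\right) + \frac{1}{30} \cdot \frac{1}{414} = \frac{643}{3850} + \frac{1}{30} \cdot \frac{1}{414} = \frac{643}{3850} + \frac{1}{12420} = \frac{798991}{4781700}$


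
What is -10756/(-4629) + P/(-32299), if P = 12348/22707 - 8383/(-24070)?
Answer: 973888973913/419132172370 ≈ 2.3236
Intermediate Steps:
P = 22507/25230 (P = 12348*(1/22707) - 8383*(-1/24070) = 1372/2523 + 101/290 = 22507/25230 ≈ 0.89207)
-10756/(-4629) + P/(-32299) = -10756/(-4629) + (22507/25230)/(-32299) = -10756*(-1/4629) + (22507/25230)*(-1/32299) = 10756/4629 - 22507/814903770 = 973888973913/419132172370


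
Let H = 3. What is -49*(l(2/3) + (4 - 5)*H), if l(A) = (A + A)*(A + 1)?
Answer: 343/9 ≈ 38.111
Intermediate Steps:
l(A) = 2*A*(1 + A) (l(A) = (2*A)*(1 + A) = 2*A*(1 + A))
-49*(l(2/3) + (4 - 5)*H) = -49*(2*(2/3)*(1 + 2/3) + (4 - 5)*3) = -49*(2*(2*(⅓))*(1 + 2*(⅓)) - 1*3) = -49*(2*(⅔)*(1 + ⅔) - 3) = -49*(2*(⅔)*(5/3) - 3) = -49*(20/9 - 3) = -49*(-7/9) = 343/9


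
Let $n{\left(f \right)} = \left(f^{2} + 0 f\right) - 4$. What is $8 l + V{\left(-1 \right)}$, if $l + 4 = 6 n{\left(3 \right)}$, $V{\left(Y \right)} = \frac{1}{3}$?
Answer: $\frac{625}{3} \approx 208.33$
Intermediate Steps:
$n{\left(f \right)} = -4 + f^{2}$ ($n{\left(f \right)} = \left(f^{2} + 0\right) - 4 = f^{2} - 4 = -4 + f^{2}$)
$V{\left(Y \right)} = \frac{1}{3}$
$l = 26$ ($l = -4 + 6 \left(-4 + 3^{2}\right) = -4 + 6 \left(-4 + 9\right) = -4 + 6 \cdot 5 = -4 + 30 = 26$)
$8 l + V{\left(-1 \right)} = 8 \cdot 26 + \frac{1}{3} = 208 + \frac{1}{3} = \frac{625}{3}$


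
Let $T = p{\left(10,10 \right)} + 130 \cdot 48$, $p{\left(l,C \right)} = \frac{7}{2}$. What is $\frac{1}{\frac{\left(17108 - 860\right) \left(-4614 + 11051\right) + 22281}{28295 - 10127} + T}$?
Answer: $\frac{6056}{72680855} \approx 8.3323 \cdot 10^{-5}$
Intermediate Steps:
$p{\left(l,C \right)} = \frac{7}{2}$ ($p{\left(l,C \right)} = 7 \cdot \frac{1}{2} = \frac{7}{2}$)
$T = \frac{12487}{2}$ ($T = \frac{7}{2} + 130 \cdot 48 = \frac{7}{2} + 6240 = \frac{12487}{2} \approx 6243.5$)
$\frac{1}{\frac{\left(17108 - 860\right) \left(-4614 + 11051\right) + 22281}{28295 - 10127} + T} = \frac{1}{\frac{\left(17108 - 860\right) \left(-4614 + 11051\right) + 22281}{28295 - 10127} + \frac{12487}{2}} = \frac{1}{\frac{16248 \cdot 6437 + 22281}{18168} + \frac{12487}{2}} = \frac{1}{\left(104588376 + 22281\right) \frac{1}{18168} + \frac{12487}{2}} = \frac{1}{104610657 \cdot \frac{1}{18168} + \frac{12487}{2}} = \frac{1}{\frac{34870219}{6056} + \frac{12487}{2}} = \frac{1}{\frac{72680855}{6056}} = \frac{6056}{72680855}$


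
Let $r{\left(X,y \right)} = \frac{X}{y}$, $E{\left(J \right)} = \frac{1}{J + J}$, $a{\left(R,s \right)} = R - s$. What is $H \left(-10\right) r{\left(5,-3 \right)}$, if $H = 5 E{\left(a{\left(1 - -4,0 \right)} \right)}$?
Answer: $\frac{25}{3} \approx 8.3333$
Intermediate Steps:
$E{\left(J \right)} = \frac{1}{2 J}$
$H = \frac{1}{2}$ ($H = 5 \frac{1}{2 \left(\left(1 - -4\right) - 0\right)} = 5 \frac{1}{2 \left(\left(1 + 4\right) + 0\right)} = 5 \frac{1}{2 \left(5 + 0\right)} = 5 \frac{1}{2 \cdot 5} = 5 \cdot \frac{1}{2} \cdot \frac{1}{5} = 5 \cdot \frac{1}{10} = \frac{1}{2} \approx 0.5$)
$H \left(-10\right) r{\left(5,-3 \right)} = \frac{1}{2} \left(-10\right) \frac{5}{-3} = - 5 \cdot 5 \left(- \frac{1}{3}\right) = \left(-5\right) \left(- \frac{5}{3}\right) = \frac{25}{3}$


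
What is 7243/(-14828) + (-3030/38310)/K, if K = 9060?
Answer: -10475031911/21444290670 ≈ -0.48848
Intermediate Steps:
7243/(-14828) + (-3030/38310)/K = 7243/(-14828) - 3030/38310/9060 = 7243*(-1/14828) - 3030*1/38310*(1/9060) = -7243/14828 - 101/1277*1/9060 = -7243/14828 - 101/11569620 = -10475031911/21444290670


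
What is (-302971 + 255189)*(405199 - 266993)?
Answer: -6603759092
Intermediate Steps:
(-302971 + 255189)*(405199 - 266993) = -47782*138206 = -6603759092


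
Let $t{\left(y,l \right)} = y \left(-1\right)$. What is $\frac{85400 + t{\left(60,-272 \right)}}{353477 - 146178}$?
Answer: $\frac{85340}{207299} \approx 0.41168$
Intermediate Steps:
$t{\left(y,l \right)} = - y$
$\frac{85400 + t{\left(60,-272 \right)}}{353477 - 146178} = \frac{85400 - 60}{353477 - 146178} = \frac{85400 - 60}{207299} = 85340 \cdot \frac{1}{207299} = \frac{85340}{207299}$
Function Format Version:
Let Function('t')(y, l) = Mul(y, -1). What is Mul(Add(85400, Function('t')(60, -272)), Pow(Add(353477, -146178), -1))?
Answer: Rational(85340, 207299) ≈ 0.41168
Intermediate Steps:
Function('t')(y, l) = Mul(-1, y)
Mul(Add(85400, Function('t')(60, -272)), Pow(Add(353477, -146178), -1)) = Mul(Add(85400, Mul(-1, 60)), Pow(Add(353477, -146178), -1)) = Mul(Add(85400, -60), Pow(207299, -1)) = Mul(85340, Rational(1, 207299)) = Rational(85340, 207299)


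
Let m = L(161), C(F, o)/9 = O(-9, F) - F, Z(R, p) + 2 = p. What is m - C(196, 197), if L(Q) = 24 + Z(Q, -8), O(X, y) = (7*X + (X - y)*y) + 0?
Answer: 363965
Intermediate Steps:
O(X, y) = 7*X + y*(X - y) (O(X, y) = (7*X + y*(X - y)) + 0 = 7*X + y*(X - y))
Z(R, p) = -2 + p
C(F, o) = -567 - 90*F - 9*F**2 (C(F, o) = 9*((-F**2 + 7*(-9) - 9*F) - F) = 9*((-F**2 - 63 - 9*F) - F) = 9*((-63 - F**2 - 9*F) - F) = 9*(-63 - F**2 - 10*F) = -567 - 90*F - 9*F**2)
L(Q) = 14 (L(Q) = 24 + (-2 - 8) = 24 - 10 = 14)
m = 14
m - C(196, 197) = 14 - (-567 - 90*196 - 9*196**2) = 14 - (-567 - 17640 - 9*38416) = 14 - (-567 - 17640 - 345744) = 14 - 1*(-363951) = 14 + 363951 = 363965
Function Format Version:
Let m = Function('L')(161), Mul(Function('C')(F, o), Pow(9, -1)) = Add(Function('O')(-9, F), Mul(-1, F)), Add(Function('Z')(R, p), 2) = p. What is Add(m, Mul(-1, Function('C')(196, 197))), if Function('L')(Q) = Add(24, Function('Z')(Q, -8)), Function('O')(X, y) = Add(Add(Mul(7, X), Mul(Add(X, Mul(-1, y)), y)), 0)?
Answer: 363965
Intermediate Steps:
Function('O')(X, y) = Add(Mul(7, X), Mul(y, Add(X, Mul(-1, y)))) (Function('O')(X, y) = Add(Add(Mul(7, X), Mul(y, Add(X, Mul(-1, y)))), 0) = Add(Mul(7, X), Mul(y, Add(X, Mul(-1, y)))))
Function('Z')(R, p) = Add(-2, p)
Function('C')(F, o) = Add(-567, Mul(-90, F), Mul(-9, Pow(F, 2))) (Function('C')(F, o) = Mul(9, Add(Add(Mul(-1, Pow(F, 2)), Mul(7, -9), Mul(-9, F)), Mul(-1, F))) = Mul(9, Add(Add(Mul(-1, Pow(F, 2)), -63, Mul(-9, F)), Mul(-1, F))) = Mul(9, Add(Add(-63, Mul(-1, Pow(F, 2)), Mul(-9, F)), Mul(-1, F))) = Mul(9, Add(-63, Mul(-1, Pow(F, 2)), Mul(-10, F))) = Add(-567, Mul(-90, F), Mul(-9, Pow(F, 2))))
Function('L')(Q) = 14 (Function('L')(Q) = Add(24, Add(-2, -8)) = Add(24, -10) = 14)
m = 14
Add(m, Mul(-1, Function('C')(196, 197))) = Add(14, Mul(-1, Add(-567, Mul(-90, 196), Mul(-9, Pow(196, 2))))) = Add(14, Mul(-1, Add(-567, -17640, Mul(-9, 38416)))) = Add(14, Mul(-1, Add(-567, -17640, -345744))) = Add(14, Mul(-1, -363951)) = Add(14, 363951) = 363965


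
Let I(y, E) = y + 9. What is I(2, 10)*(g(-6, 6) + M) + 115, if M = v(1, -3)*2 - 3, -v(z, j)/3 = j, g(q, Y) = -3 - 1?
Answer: 236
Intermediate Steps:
g(q, Y) = -4
v(z, j) = -3*j
I(y, E) = 9 + y
M = 15 (M = -3*(-3)*2 - 3 = 9*2 - 3 = 18 - 3 = 15)
I(2, 10)*(g(-6, 6) + M) + 115 = (9 + 2)*(-4 + 15) + 115 = 11*11 + 115 = 121 + 115 = 236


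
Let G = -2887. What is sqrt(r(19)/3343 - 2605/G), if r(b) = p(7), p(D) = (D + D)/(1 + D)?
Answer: sqrt(336386949997829)/19302482 ≈ 0.95018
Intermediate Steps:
p(D) = 2*D/(1 + D) (p(D) = (2*D)/(1 + D) = 2*D/(1 + D))
r(b) = 7/4 (r(b) = 2*7/(1 + 7) = 2*7/8 = 2*7*(1/8) = 7/4)
sqrt(r(19)/3343 - 2605/G) = sqrt((7/4)/3343 - 2605/(-2887)) = sqrt((7/4)*(1/3343) - 2605*(-1/2887)) = sqrt(7/13372 + 2605/2887) = sqrt(34854269/38604964) = sqrt(336386949997829)/19302482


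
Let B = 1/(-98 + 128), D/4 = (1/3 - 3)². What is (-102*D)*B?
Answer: -4352/45 ≈ -96.711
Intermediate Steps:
D = 256/9 (D = 4*(1/3 - 3)² = 4*(⅓ - 3)² = 4*(-8/3)² = 4*(64/9) = 256/9 ≈ 28.444)
B = 1/30 ≈ 0.033333
(-102*D)*B = -102*256/9*(1/30) = -8704/3*1/30 = -4352/45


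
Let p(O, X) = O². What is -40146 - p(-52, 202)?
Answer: -42850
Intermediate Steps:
-40146 - p(-52, 202) = -40146 - 1*(-52)² = -40146 - 1*2704 = -40146 - 2704 = -42850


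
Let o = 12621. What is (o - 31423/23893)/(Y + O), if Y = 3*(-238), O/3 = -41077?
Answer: -60304426/592283577 ≈ -0.10182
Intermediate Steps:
O = -123231 (O = 3*(-41077) = -123231)
Y = -714
(o - 31423/23893)/(Y + O) = (12621 - 31423/23893)/(-714 - 123231) = (12621 - 31423*1/23893)/(-123945) = (12621 - 31423/23893)*(-1/123945) = (301522130/23893)*(-1/123945) = -60304426/592283577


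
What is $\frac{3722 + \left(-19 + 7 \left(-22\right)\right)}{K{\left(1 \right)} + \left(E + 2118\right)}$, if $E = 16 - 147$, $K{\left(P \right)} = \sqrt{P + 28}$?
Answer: $\frac{1007409}{564020} - \frac{507 \sqrt{29}}{564020} \approx 1.7813$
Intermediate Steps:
$K{\left(P \right)} = \sqrt{28 + P}$
$E = -131$ ($E = 16 - 147 = -131$)
$\frac{3722 + \left(-19 + 7 \left(-22\right)\right)}{K{\left(1 \right)} + \left(E + 2118\right)} = \frac{3722 + \left(-19 + 7 \left(-22\right)\right)}{\sqrt{28 + 1} + \left(-131 + 2118\right)} = \frac{3722 - 173}{\sqrt{29} + 1987} = \frac{3722 - 173}{1987 + \sqrt{29}} = \frac{3549}{1987 + \sqrt{29}}$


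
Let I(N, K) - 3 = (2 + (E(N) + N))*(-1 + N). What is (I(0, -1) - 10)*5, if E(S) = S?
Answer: -45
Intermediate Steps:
I(N, K) = 3 + (-1 + N)*(2 + 2*N) (I(N, K) = 3 + (2 + (N + N))*(-1 + N) = 3 + (2 + 2*N)*(-1 + N) = 3 + (-1 + N)*(2 + 2*N))
(I(0, -1) - 10)*5 = ((1 + 2*0²) - 10)*5 = ((1 + 2*0) - 10)*5 = ((1 + 0) - 10)*5 = (1 - 10)*5 = -9*5 = -45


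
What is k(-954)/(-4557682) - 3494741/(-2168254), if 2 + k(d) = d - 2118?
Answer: 150326258143/93228417238 ≈ 1.6125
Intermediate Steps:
k(d) = -2120 + d (k(d) = -2 + (d - 2118) = -2 + (-2118 + d) = -2120 + d)
k(-954)/(-4557682) - 3494741/(-2168254) = (-2120 - 954)/(-4557682) - 3494741/(-2168254) = -3074*(-1/4557682) - 3494741*(-1/2168254) = 29/42997 + 3494741/2168254 = 150326258143/93228417238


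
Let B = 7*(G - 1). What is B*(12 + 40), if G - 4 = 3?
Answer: 2184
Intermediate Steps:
G = 7 (G = 4 + 3 = 7)
B = 42 (B = 7*(7 - 1) = 7*6 = 42)
B*(12 + 40) = 42*(12 + 40) = 42*52 = 2184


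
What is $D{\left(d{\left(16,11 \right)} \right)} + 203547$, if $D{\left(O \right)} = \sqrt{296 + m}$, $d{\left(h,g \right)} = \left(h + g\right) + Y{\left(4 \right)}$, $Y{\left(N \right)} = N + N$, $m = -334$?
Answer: $203547 + i \sqrt{38} \approx 2.0355 \cdot 10^{5} + 6.1644 i$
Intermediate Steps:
$Y{\left(N \right)} = 2 N$
$d{\left(h,g \right)} = 8 + g + h$ ($d{\left(h,g \right)} = \left(h + g\right) + 2 \cdot 4 = \left(g + h\right) + 8 = 8 + g + h$)
$D{\left(O \right)} = i \sqrt{38}$ ($D{\left(O \right)} = \sqrt{296 - 334} = \sqrt{-38} = i \sqrt{38}$)
$D{\left(d{\left(16,11 \right)} \right)} + 203547 = i \sqrt{38} + 203547 = 203547 + i \sqrt{38}$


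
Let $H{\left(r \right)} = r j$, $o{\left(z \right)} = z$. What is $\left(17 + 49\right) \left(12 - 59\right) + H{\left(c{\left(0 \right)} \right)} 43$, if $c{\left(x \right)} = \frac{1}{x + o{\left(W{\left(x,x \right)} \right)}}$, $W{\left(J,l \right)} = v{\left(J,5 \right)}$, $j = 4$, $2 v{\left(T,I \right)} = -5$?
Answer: $- \frac{15854}{5} \approx -3170.8$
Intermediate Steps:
$v{\left(T,I \right)} = - \frac{5}{2}$ ($v{\left(T,I \right)} = \frac{1}{2} \left(-5\right) = - \frac{5}{2}$)
$W{\left(J,l \right)} = - \frac{5}{2}$
$c{\left(x \right)} = \frac{1}{- \frac{5}{2} + x}$ ($c{\left(x \right)} = \frac{1}{x - \frac{5}{2}} = \frac{1}{- \frac{5}{2} + x}$)
$H{\left(r \right)} = 4 r$ ($H{\left(r \right)} = r 4 = 4 r$)
$\left(17 + 49\right) \left(12 - 59\right) + H{\left(c{\left(0 \right)} \right)} 43 = \left(17 + 49\right) \left(12 - 59\right) + 4 \frac{2}{-5 + 2 \cdot 0} \cdot 43 = 66 \left(-47\right) + 4 \frac{2}{-5 + 0} \cdot 43 = -3102 + 4 \frac{2}{-5} \cdot 43 = -3102 + 4 \cdot 2 \left(- \frac{1}{5}\right) 43 = -3102 + 4 \left(- \frac{2}{5}\right) 43 = -3102 - \frac{344}{5} = - \frac{15854}{5}$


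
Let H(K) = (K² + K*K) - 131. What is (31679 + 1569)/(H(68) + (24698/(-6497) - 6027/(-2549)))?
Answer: 275307620272/75480749509 ≈ 3.6474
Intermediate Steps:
H(K) = -131 + 2*K² (H(K) = (K² + K²) - 131 = 2*K² - 131 = -131 + 2*K²)
(31679 + 1569)/(H(68) + (24698/(-6497) - 6027/(-2549))) = (31679 + 1569)/((-131 + 2*68²) + (24698/(-6497) - 6027/(-2549))) = 33248/((-131 + 2*4624) + (24698*(-1/6497) - 6027*(-1/2549))) = 33248/((-131 + 9248) + (-24698/6497 + 6027/2549)) = 33248/(9117 - 23797783/16560853) = 33248/(150961499018/16560853) = 33248*(16560853/150961499018) = 275307620272/75480749509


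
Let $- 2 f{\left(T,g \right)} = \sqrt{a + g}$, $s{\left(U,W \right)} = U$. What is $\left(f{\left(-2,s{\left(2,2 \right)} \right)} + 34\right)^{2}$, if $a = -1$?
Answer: $\frac{4489}{4} \approx 1122.3$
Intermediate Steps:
$f{\left(T,g \right)} = - \frac{\sqrt{-1 + g}}{2}$
$\left(f{\left(-2,s{\left(2,2 \right)} \right)} + 34\right)^{2} = \left(- \frac{\sqrt{-1 + 2}}{2} + 34\right)^{2} = \left(- \frac{\sqrt{1}}{2} + 34\right)^{2} = \left(\left(- \frac{1}{2}\right) 1 + 34\right)^{2} = \left(- \frac{1}{2} + 34\right)^{2} = \left(\frac{67}{2}\right)^{2} = \frac{4489}{4}$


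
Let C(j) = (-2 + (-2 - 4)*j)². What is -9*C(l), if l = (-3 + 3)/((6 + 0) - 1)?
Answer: -36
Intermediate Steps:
l = 0 (l = 0/(6 - 1) = 0/5 = 0*(⅕) = 0)
C(j) = (-2 - 6*j)²
-9*C(l) = -36*(1 + 3*0)² = -36*(1 + 0)² = -36*1² = -36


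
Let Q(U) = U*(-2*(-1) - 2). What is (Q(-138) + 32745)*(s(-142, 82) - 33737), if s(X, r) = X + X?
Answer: -1114017645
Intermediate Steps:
Q(U) = 0 (Q(U) = U*(2 - 2) = U*0 = 0)
s(X, r) = 2*X
(Q(-138) + 32745)*(s(-142, 82) - 33737) = (0 + 32745)*(2*(-142) - 33737) = 32745*(-284 - 33737) = 32745*(-34021) = -1114017645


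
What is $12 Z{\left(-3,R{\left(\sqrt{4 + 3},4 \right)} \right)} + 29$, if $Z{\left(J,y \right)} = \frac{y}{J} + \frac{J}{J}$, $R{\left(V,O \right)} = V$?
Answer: $41 - 4 \sqrt{7} \approx 30.417$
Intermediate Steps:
$Z{\left(J,y \right)} = 1 + \frac{y}{J}$ ($Z{\left(J,y \right)} = \frac{y}{J} + 1 = 1 + \frac{y}{J}$)
$12 Z{\left(-3,R{\left(\sqrt{4 + 3},4 \right)} \right)} + 29 = 12 \frac{-3 + \sqrt{4 + 3}}{-3} + 29 = 12 \left(- \frac{-3 + \sqrt{7}}{3}\right) + 29 = 12 \left(1 - \frac{\sqrt{7}}{3}\right) + 29 = \left(12 - 4 \sqrt{7}\right) + 29 = 41 - 4 \sqrt{7}$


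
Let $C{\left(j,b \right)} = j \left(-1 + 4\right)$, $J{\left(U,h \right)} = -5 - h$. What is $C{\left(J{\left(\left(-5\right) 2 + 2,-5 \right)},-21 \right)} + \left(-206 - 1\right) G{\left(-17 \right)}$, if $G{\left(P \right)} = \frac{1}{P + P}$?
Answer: $\frac{207}{34} \approx 6.0882$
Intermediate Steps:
$C{\left(j,b \right)} = 3 j$ ($C{\left(j,b \right)} = j 3 = 3 j$)
$G{\left(P \right)} = \frac{1}{2 P}$
$C{\left(J{\left(\left(-5\right) 2 + 2,-5 \right)},-21 \right)} + \left(-206 - 1\right) G{\left(-17 \right)} = 3 \left(-5 - -5\right) + \left(-206 - 1\right) \frac{1}{2 \left(-17\right)} = 3 \left(-5 + 5\right) + \left(-206 - 1\right) \frac{1}{2} \left(- \frac{1}{17}\right) = 3 \cdot 0 - - \frac{207}{34} = 0 + \frac{207}{34} = \frac{207}{34}$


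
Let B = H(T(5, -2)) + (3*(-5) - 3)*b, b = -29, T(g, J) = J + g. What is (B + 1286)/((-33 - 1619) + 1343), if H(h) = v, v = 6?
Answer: -1814/309 ≈ -5.8706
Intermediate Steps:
H(h) = 6
B = 528 (B = 6 + (3*(-5) - 3)*(-29) = 6 + (-15 - 3)*(-29) = 6 - 18*(-29) = 6 + 522 = 528)
(B + 1286)/((-33 - 1619) + 1343) = (528 + 1286)/((-33 - 1619) + 1343) = 1814/(-1652 + 1343) = 1814/(-309) = 1814*(-1/309) = -1814/309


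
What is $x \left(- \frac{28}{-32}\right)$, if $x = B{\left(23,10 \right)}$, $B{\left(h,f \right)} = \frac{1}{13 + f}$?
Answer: $\frac{7}{184} \approx 0.038043$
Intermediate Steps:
$x = \frac{1}{23}$ ($x = \frac{1}{13 + 10} = \frac{1}{23} \approx 0.043478$)
$x \left(- \frac{28}{-32}\right) = \frac{\left(-28\right) \frac{1}{-32}}{23} = \frac{\left(-28\right) \left(- \frac{1}{32}\right)}{23} = \frac{1}{23} \cdot \frac{7}{8} = \frac{7}{184}$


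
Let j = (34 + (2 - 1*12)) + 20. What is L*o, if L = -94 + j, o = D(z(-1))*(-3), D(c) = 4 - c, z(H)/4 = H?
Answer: 1200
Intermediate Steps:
j = 44 (j = (34 + (2 - 12)) + 20 = (34 - 10) + 20 = 24 + 20 = 44)
z(H) = 4*H
o = -24 (o = (4 - 4*(-1))*(-3) = (4 - 1*(-4))*(-3) = (4 + 4)*(-3) = 8*(-3) = -24)
L = -50 (L = -94 + 44 = -50)
L*o = -50*(-24) = 1200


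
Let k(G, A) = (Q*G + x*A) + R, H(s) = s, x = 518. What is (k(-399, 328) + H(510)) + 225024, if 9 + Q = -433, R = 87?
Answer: 571883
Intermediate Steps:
Q = -442 (Q = -9 - 433 = -442)
k(G, A) = 87 - 442*G + 518*A (k(G, A) = (-442*G + 518*A) + 87 = 87 - 442*G + 518*A)
(k(-399, 328) + H(510)) + 225024 = ((87 - 442*(-399) + 518*328) + 510) + 225024 = ((87 + 176358 + 169904) + 510) + 225024 = (346349 + 510) + 225024 = 346859 + 225024 = 571883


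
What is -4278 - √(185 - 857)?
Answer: -4278 - 4*I*√42 ≈ -4278.0 - 25.923*I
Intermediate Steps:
-4278 - √(185 - 857) = -4278 - √(-672) = -4278 - 4*I*√42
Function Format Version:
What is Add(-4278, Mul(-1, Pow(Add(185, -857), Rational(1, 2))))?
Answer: Add(-4278, Mul(-4, I, Pow(42, Rational(1, 2)))) ≈ Add(-4278.0, Mul(-25.923, I))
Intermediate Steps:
Add(-4278, Mul(-1, Pow(Add(185, -857), Rational(1, 2)))) = Add(-4278, Mul(-1, Pow(-672, Rational(1, 2)))) = Add(-4278, Mul(-1, Mul(4, I, Pow(42, Rational(1, 2))))) = Add(-4278, Mul(-4, I, Pow(42, Rational(1, 2))))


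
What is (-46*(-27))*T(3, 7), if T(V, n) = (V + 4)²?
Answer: 60858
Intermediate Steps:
T(V, n) = (4 + V)²
(-46*(-27))*T(3, 7) = (-46*(-27))*(4 + 3)² = 1242*7² = 1242*49 = 60858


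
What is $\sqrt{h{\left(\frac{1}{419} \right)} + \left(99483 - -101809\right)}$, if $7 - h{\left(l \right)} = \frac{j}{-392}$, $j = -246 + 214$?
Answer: $\frac{\sqrt{9863647}}{7} \approx 448.66$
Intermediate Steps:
$j = -32$
$h{\left(l \right)} = \frac{339}{49}$ ($h{\left(l \right)} = 7 - - \frac{32}{-392} = 7 - \left(-32\right) \left(- \frac{1}{392}\right) = 7 - \frac{4}{49} = \frac{339}{49}$)
$\sqrt{h{\left(\frac{1}{419} \right)} + \left(99483 - -101809\right)} = \sqrt{\frac{339}{49} + \left(99483 - -101809\right)} = \sqrt{\frac{339}{49} + \left(99483 + 101809\right)} = \sqrt{\frac{339}{49} + 201292} = \sqrt{\frac{9863647}{49}} = \frac{\sqrt{9863647}}{7}$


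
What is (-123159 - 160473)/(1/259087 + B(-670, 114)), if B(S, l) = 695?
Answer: -12247560664/30010911 ≈ -408.10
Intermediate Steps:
(-123159 - 160473)/(1/259087 + B(-670, 114)) = (-123159 - 160473)/(1/259087 + 695) = -283632/(1/259087 + 695) = -283632/180065466/259087 = -283632*259087/180065466 = -12247560664/30010911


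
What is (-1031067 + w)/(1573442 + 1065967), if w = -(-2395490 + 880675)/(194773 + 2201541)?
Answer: -2470758772223/6324852738426 ≈ -0.39064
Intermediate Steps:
w = 1514815/2396314 (w = -(-1514815)/2396314 = -1*(-1514815/2396314) = 1514815/2396314 ≈ 0.63214)
(-1031067 + w)/(1573442 + 1065967) = (-1031067 + 1514815/2396314)/(1573442 + 1065967) = -2470758772223/2396314/2639409 = -2470758772223/2396314*1/2639409 = -2470758772223/6324852738426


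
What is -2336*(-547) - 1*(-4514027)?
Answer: 5791819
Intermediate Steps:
-2336*(-547) - 1*(-4514027) = 1277792 + 4514027 = 5791819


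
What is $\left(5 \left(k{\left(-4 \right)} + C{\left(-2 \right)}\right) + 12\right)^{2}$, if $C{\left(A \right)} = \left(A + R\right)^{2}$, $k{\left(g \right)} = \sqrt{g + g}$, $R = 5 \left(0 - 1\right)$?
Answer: $65849 + 5140 i \sqrt{2} \approx 65849.0 + 7269.1 i$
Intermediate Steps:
$R = -5$ ($R = 5 \left(-1\right) = -5$)
$k{\left(g \right)} = \sqrt{2} \sqrt{g}$ ($k{\left(g \right)} = \sqrt{2 g} = \sqrt{2} \sqrt{g}$)
$C{\left(A \right)} = \left(-5 + A\right)^{2}$ ($C{\left(A \right)} = \left(A - 5\right)^{2} = \left(-5 + A\right)^{2}$)
$\left(5 \left(k{\left(-4 \right)} + C{\left(-2 \right)}\right) + 12\right)^{2} = \left(5 \left(\sqrt{2} \sqrt{-4} + \left(-5 - 2\right)^{2}\right) + 12\right)^{2} = \left(5 \left(\sqrt{2} \cdot 2 i + \left(-7\right)^{2}\right) + 12\right)^{2} = \left(5 \left(2 i \sqrt{2} + 49\right) + 12\right)^{2} = \left(5 \left(49 + 2 i \sqrt{2}\right) + 12\right)^{2} = \left(\left(245 + 10 i \sqrt{2}\right) + 12\right)^{2} = \left(257 + 10 i \sqrt{2}\right)^{2}$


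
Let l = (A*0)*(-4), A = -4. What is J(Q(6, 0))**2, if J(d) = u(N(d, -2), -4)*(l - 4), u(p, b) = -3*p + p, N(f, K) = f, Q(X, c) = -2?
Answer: 256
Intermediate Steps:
u(p, b) = -2*p
l = 0 (l = -4*0*(-4) = 0*(-4) = 0)
J(d) = 8*d (J(d) = (-2*d)*(0 - 4) = -2*d*(-4) = 8*d)
J(Q(6, 0))**2 = (8*(-2))**2 = (-16)**2 = 256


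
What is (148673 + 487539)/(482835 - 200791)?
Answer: 159053/70511 ≈ 2.2557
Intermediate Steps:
(148673 + 487539)/(482835 - 200791) = 636212/282044 = 636212*(1/282044) = 159053/70511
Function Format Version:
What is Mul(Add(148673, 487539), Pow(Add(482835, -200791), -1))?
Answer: Rational(159053, 70511) ≈ 2.2557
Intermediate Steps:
Mul(Add(148673, 487539), Pow(Add(482835, -200791), -1)) = Mul(636212, Pow(282044, -1)) = Mul(636212, Rational(1, 282044)) = Rational(159053, 70511)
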